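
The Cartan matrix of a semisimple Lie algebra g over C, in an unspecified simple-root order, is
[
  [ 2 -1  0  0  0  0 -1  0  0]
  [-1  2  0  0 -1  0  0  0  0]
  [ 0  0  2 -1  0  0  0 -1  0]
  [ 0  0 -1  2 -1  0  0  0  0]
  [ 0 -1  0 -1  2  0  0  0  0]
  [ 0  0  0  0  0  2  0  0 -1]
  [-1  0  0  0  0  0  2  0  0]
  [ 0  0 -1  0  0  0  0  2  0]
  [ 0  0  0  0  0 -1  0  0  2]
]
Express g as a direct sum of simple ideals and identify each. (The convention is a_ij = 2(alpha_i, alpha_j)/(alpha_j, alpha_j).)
The diagram associated to this matrix has two connected components: the simple roots {alpha_6, alpha_9} form a chain of 2 nodes with single edges (A_2), and {alpha_1, alpha_2, alpha_3, alpha_4, alpha_5, alpha_7, alpha_8} form a chain of 7 nodes with single edges (A_7). A semisimple Lie algebra decomposes uniquely as the direct sum of simple ideals, one per connected component of its Dynkin diagram, so g ≅ A_2 ⊕ A_7 (dimension 8 + 63 = 71).

A_2 (sl(3)) + A_7 (sl(8))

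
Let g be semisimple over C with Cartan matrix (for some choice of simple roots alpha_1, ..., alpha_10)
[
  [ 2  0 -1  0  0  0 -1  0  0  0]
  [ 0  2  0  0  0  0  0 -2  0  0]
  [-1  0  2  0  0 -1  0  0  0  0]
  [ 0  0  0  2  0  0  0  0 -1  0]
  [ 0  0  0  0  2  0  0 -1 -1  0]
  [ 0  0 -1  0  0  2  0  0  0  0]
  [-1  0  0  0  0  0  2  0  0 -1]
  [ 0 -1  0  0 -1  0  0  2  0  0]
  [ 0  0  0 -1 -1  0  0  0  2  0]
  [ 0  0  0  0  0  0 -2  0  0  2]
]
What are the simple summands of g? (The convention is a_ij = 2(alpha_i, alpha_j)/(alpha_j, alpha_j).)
C_5 ⊕ C_5

The diagram associated to this matrix has two connected components: the simple roots {alpha_2, alpha_4, alpha_5, alpha_8, alpha_9} form a chain of 5 nodes with a double edge at one end; the terminal node there is the unique long simple root (C_5), and {alpha_1, alpha_3, alpha_6, alpha_7, alpha_10} form a chain of 5 nodes with a double edge at one end; the terminal node there is the unique long simple root (C_5). A semisimple Lie algebra decomposes uniquely as the direct sum of simple ideals, one per connected component of its Dynkin diagram, so g ≅ C_5 ⊕ C_5 (dimension 55 + 55 = 110).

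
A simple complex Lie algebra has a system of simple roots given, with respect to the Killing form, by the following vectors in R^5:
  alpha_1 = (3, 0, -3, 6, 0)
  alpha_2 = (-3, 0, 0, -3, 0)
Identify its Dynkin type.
Compute the Cartan integers a_ij = 2(alpha_i, alpha_j)/(alpha_j, alpha_j); the resulting 2x2 Cartan matrix is
[[2, -3], [-1, 2]].
The roots have two lengths (squared-length ratio 3:1); the short ones are alpha_{2}. The associated Dynkin diagram is two nodes joined by a triple edge (G_2), so the type is G_2.

G_2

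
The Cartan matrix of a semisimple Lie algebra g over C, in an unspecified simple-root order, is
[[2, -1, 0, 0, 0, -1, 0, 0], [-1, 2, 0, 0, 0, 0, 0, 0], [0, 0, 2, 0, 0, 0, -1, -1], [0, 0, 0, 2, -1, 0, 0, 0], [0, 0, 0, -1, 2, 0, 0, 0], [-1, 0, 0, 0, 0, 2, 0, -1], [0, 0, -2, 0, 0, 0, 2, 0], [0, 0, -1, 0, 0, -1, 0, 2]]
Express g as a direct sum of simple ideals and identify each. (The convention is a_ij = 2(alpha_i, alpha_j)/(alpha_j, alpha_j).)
A2 + C6

The diagram associated to this matrix has two connected components: the simple roots {alpha_4, alpha_5} form a chain of 2 nodes with single edges (A_2), and {alpha_1, alpha_2, alpha_3, alpha_6, alpha_7, alpha_8} form a chain of 6 nodes with a double edge at one end; the terminal node there is the unique long simple root (C_6). A semisimple Lie algebra decomposes uniquely as the direct sum of simple ideals, one per connected component of its Dynkin diagram, so g ≅ A_2 ⊕ C_6 (dimension 8 + 78 = 86).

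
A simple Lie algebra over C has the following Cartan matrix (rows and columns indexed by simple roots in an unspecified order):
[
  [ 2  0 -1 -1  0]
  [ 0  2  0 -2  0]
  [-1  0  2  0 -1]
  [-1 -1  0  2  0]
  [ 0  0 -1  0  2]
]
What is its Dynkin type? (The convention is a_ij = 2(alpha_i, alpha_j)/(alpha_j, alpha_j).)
The matrix has rank 5 with 2's on the diagonal. Reading the off-diagonal entries as Dynkin edges (a single edge where a_ij = a_ji = -1; a double or triple edge where a_ij * a_ji = 2 or 3), the diagram is a chain of 5 nodes with a double edge at one end; the terminal node there is the unique long simple root (C_5). One simple-root ordering that puts it in standard form is (alpha_5, alpha_3, alpha_1, alpha_4, alpha_2). So the algebra is type C_5, i.e. sp(10).

C_5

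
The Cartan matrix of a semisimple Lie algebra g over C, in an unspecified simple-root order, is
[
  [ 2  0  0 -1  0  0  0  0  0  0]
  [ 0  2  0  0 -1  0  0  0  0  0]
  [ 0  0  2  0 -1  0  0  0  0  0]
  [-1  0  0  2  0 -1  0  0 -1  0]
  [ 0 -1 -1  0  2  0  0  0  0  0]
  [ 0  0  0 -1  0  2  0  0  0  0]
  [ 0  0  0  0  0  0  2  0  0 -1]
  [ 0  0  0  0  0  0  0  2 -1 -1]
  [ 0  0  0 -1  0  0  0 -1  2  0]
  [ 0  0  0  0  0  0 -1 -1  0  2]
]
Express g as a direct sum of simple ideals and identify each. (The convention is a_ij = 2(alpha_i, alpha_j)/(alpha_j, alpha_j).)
A_3 (sl(4)) + D_7 (so(14))

The diagram associated to this matrix has two connected components: the simple roots {alpha_2, alpha_3, alpha_5} form a chain of 3 nodes with single edges (A_3), and {alpha_1, alpha_4, alpha_6, alpha_7, alpha_8, alpha_9, alpha_10} form a chain of 5 nodes with a fork of two nodes at one end (D_7). A semisimple Lie algebra decomposes uniquely as the direct sum of simple ideals, one per connected component of its Dynkin diagram, so g ≅ A_3 ⊕ D_7 (dimension 15 + 91 = 106).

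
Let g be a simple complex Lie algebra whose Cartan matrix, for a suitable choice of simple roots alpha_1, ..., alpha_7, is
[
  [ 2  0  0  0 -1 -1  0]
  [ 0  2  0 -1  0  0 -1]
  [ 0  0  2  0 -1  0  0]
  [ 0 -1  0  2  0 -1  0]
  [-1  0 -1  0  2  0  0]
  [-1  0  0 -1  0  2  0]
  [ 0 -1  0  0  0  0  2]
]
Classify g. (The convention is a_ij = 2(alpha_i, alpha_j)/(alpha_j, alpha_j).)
The matrix has rank 7 with 2's on the diagonal. Reading the off-diagonal entries as Dynkin edges (a single edge where a_ij = a_ji = -1; a double or triple edge where a_ij * a_ji = 2 or 3), the diagram is a chain of 7 nodes with single edges (A_7). One simple-root ordering that puts it in standard form is (alpha_3, alpha_5, alpha_1, alpha_6, alpha_4, alpha_2, alpha_7). So the algebra is type A_7, i.e. sl(8).

A_7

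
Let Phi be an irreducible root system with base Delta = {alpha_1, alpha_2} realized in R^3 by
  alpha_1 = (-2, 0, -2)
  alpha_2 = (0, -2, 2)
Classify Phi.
Compute the Cartan integers a_ij = 2(alpha_i, alpha_j)/(alpha_j, alpha_j); the resulting 2x2 Cartan matrix is
[[2, -1], [-1, 2]].
All simple roots have the same length, so the diagram is simply laced. The associated Dynkin diagram is a chain of 2 nodes with single edges (A_2), so the type is A_2 (the algebra sl(3)).

A_2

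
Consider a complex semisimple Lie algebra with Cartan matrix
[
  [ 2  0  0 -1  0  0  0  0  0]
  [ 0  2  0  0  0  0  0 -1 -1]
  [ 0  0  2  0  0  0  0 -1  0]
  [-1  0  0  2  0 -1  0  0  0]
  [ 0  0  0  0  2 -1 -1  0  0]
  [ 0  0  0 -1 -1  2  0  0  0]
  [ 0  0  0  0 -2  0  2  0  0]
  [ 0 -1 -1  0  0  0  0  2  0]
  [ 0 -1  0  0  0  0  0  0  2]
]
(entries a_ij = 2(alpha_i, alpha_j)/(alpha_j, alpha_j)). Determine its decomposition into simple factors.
The diagram associated to this matrix has two connected components: the simple roots {alpha_2, alpha_3, alpha_8, alpha_9} form a chain of 4 nodes with single edges (A_4), and {alpha_1, alpha_4, alpha_5, alpha_6, alpha_7} form a chain of 5 nodes with a double edge at one end; the terminal node there is the unique long simple root (C_5). A semisimple Lie algebra decomposes uniquely as the direct sum of simple ideals, one per connected component of its Dynkin diagram, so g ≅ A_4 ⊕ C_5 (dimension 24 + 55 = 79).

A_4 (sl(5)) + C_5 (sp(10))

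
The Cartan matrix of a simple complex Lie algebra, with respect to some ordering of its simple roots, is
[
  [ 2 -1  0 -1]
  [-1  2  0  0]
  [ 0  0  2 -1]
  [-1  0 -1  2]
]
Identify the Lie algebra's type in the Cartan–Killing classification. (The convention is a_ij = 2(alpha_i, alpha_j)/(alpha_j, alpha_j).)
The matrix has rank 4 with 2's on the diagonal. Reading the off-diagonal entries as Dynkin edges (a single edge where a_ij = a_ji = -1; a double or triple edge where a_ij * a_ji = 2 or 3), the diagram is a chain of 4 nodes with single edges (A_4). One simple-root ordering that puts it in standard form is (alpha_2, alpha_1, alpha_4, alpha_3). So the algebra is type A_4, i.e. sl(5).

A_4 (sl(5))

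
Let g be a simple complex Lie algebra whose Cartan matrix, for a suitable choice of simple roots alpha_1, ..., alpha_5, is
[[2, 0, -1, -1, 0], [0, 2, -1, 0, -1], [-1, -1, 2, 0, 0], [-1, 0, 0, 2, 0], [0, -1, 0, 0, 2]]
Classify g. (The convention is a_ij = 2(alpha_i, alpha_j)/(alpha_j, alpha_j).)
A5

The matrix has rank 5 with 2's on the diagonal. Reading the off-diagonal entries as Dynkin edges (a single edge where a_ij = a_ji = -1; a double or triple edge where a_ij * a_ji = 2 or 3), the diagram is a chain of 5 nodes with single edges (A_5). One simple-root ordering that puts it in standard form is (alpha_5, alpha_2, alpha_3, alpha_1, alpha_4). So the algebra is type A_5, i.e. sl(6).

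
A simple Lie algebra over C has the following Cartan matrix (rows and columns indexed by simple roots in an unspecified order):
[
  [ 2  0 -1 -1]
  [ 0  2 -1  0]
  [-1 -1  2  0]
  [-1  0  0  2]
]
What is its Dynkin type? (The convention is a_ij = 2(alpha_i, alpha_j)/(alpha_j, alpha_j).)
type A_4

The matrix has rank 4 with 2's on the diagonal. Reading the off-diagonal entries as Dynkin edges (a single edge where a_ij = a_ji = -1; a double or triple edge where a_ij * a_ji = 2 or 3), the diagram is a chain of 4 nodes with single edges (A_4). One simple-root ordering that puts it in standard form is (alpha_4, alpha_1, alpha_3, alpha_2). So the algebra is type A_4, i.e. sl(5).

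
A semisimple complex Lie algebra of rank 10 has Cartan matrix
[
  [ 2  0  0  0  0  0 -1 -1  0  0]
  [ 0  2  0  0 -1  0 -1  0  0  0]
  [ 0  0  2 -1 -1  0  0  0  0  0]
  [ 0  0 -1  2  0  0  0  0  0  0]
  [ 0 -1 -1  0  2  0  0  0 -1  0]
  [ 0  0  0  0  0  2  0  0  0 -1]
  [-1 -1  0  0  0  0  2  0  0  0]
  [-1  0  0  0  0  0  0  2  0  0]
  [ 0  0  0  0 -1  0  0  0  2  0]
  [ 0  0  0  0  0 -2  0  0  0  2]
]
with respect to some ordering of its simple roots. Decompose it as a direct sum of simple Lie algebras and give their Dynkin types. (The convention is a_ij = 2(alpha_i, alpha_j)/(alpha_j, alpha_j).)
type B_2 ⊕ type E_8

The diagram associated to this matrix has two connected components: the simple roots {alpha_6, alpha_10} form a chain of 2 nodes with a double edge at one end; the terminal node there is the unique short simple root (B_2), and {alpha_1, alpha_2, alpha_3, alpha_4, alpha_5, alpha_7, alpha_8, alpha_9} form a chain of 7 nodes with one extra node attached to the third node from one end (E_8). A semisimple Lie algebra decomposes uniquely as the direct sum of simple ideals, one per connected component of its Dynkin diagram, so g ≅ B_2 ⊕ E_8 (dimension 10 + 248 = 258).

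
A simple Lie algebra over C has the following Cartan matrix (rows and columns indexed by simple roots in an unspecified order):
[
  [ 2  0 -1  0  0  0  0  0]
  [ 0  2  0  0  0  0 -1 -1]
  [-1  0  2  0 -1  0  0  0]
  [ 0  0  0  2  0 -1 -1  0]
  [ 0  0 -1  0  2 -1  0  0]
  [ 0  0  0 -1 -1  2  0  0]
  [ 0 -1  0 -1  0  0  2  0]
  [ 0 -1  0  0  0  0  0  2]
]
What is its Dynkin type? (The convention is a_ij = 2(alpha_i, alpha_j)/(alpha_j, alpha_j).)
The matrix has rank 8 with 2's on the diagonal. Reading the off-diagonal entries as Dynkin edges (a single edge where a_ij = a_ji = -1; a double or triple edge where a_ij * a_ji = 2 or 3), the diagram is a chain of 8 nodes with single edges (A_8). One simple-root ordering that puts it in standard form is (alpha_8, alpha_2, alpha_7, alpha_4, alpha_6, alpha_5, alpha_3, alpha_1). So the algebra is type A_8, i.e. sl(9).

A_8 (sl(9))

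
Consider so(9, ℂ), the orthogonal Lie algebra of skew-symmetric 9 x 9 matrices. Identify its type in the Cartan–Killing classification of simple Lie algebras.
B_4

This is so(9) with 9 odd, which has dimension 9(9-1)/2 = 36 and rank (9-1)/2 = 4. In the classification of classical Lie algebras, the orthogonal algebra so(2n+1) in an odd number of variables has type B_n; here n = 4, so the Dynkin diagram is a chain of 4 nodes with a double edge at one end; the terminal node there is the unique short simple root (B_4). Hence the type is B_4.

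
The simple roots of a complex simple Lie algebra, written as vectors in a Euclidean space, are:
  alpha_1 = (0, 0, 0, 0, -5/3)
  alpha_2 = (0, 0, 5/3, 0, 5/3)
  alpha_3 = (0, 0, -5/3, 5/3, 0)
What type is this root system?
B3

Compute the Cartan integers a_ij = 2(alpha_i, alpha_j)/(alpha_j, alpha_j); the resulting 3x3 Cartan matrix is
[[2, -1, 0], [-2, 2, -1], [0, -1, 2]].
The roots have two lengths (squared-length ratio 2:1); the short ones are alpha_{1}. The associated Dynkin diagram is a chain of 3 nodes with a double edge at one end; the terminal node there is the unique short simple root (B_3), so the type is B_3 (the algebra so(7)).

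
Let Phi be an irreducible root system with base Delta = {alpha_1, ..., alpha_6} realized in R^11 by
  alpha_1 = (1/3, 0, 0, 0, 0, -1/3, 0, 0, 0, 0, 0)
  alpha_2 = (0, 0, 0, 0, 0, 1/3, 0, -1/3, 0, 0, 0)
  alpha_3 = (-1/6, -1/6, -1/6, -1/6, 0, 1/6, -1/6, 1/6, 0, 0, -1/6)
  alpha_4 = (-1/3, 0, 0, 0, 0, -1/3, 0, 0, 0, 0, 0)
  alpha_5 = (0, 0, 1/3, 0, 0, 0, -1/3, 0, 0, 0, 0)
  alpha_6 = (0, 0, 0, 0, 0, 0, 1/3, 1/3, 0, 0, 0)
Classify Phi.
Compute the Cartan integers a_ij = 2(alpha_i, alpha_j)/(alpha_j, alpha_j); the resulting 6x6 Cartan matrix is
[[2, -1, -1, 0, 0, 0], [-1, 2, 0, -1, 0, -1], [-1, 0, 2, 0, 0, 0], [0, -1, 0, 2, 0, 0], [0, 0, 0, 0, 2, -1], [0, -1, 0, 0, -1, 2]].
All simple roots have the same length, so the diagram is simply laced. The associated Dynkin diagram is a chain of 5 nodes with one extra node attached to the third node from one end (E_6), so the type is E_6.

E6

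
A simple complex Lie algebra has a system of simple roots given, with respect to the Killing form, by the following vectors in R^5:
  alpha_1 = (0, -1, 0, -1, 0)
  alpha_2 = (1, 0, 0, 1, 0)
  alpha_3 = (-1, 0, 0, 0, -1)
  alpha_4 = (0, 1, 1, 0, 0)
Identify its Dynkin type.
A4

Compute the Cartan integers a_ij = 2(alpha_i, alpha_j)/(alpha_j, alpha_j); the resulting 4x4 Cartan matrix is
[[2, -1, 0, -1], [-1, 2, -1, 0], [0, -1, 2, 0], [-1, 0, 0, 2]].
All simple roots have the same length, so the diagram is simply laced. The associated Dynkin diagram is a chain of 4 nodes with single edges (A_4), so the type is A_4 (the algebra sl(5)).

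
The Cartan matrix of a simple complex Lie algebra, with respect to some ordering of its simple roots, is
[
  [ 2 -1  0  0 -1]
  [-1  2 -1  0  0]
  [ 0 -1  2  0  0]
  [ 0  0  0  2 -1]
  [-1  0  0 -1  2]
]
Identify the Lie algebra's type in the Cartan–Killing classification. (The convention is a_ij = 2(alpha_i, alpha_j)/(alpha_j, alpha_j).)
A5

The matrix has rank 5 with 2's on the diagonal. Reading the off-diagonal entries as Dynkin edges (a single edge where a_ij = a_ji = -1; a double or triple edge where a_ij * a_ji = 2 or 3), the diagram is a chain of 5 nodes with single edges (A_5). One simple-root ordering that puts it in standard form is (alpha_4, alpha_5, alpha_1, alpha_2, alpha_3). So the algebra is type A_5, i.e. sl(6).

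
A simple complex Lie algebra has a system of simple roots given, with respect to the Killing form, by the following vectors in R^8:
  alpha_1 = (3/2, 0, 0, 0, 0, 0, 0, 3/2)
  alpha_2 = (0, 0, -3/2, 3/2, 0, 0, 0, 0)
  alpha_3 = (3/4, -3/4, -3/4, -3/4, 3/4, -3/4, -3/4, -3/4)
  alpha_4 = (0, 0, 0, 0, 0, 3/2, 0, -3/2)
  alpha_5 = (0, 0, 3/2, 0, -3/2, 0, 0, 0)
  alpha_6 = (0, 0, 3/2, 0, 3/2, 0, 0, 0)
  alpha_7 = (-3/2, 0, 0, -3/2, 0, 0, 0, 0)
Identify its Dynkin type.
Compute the Cartan integers a_ij = 2(alpha_i, alpha_j)/(alpha_j, alpha_j); the resulting 7x7 Cartan matrix is
[[2, 0, 0, -1, 0, 0, -1], [0, 2, 0, 0, -1, -1, -1], [0, 0, 2, 0, -1, 0, 0], [-1, 0, 0, 2, 0, 0, 0], [0, -1, -1, 0, 2, 0, 0], [0, -1, 0, 0, 0, 2, 0], [-1, -1, 0, 0, 0, 0, 2]].
All simple roots have the same length, so the diagram is simply laced. The associated Dynkin diagram is a chain of 6 nodes with one extra node attached to the third node from one end (E_7), so the type is E_7.

E_7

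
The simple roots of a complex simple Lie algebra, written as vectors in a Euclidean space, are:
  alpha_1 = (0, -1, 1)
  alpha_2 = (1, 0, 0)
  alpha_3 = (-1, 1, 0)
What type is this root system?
Compute the Cartan integers a_ij = 2(alpha_i, alpha_j)/(alpha_j, alpha_j); the resulting 3x3 Cartan matrix is
[[2, 0, -1], [0, 2, -1], [-1, -2, 2]].
The roots have two lengths (squared-length ratio 2:1); the short ones are alpha_{2}. The associated Dynkin diagram is a chain of 3 nodes with a double edge at one end; the terminal node there is the unique short simple root (B_3), so the type is B_3 (the algebra so(7)).

B3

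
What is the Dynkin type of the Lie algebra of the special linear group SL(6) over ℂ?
This is sl(6), which has dimension 6^2 - 1 = 35 and rank 6 - 1 = 5 (a Cartan subalgebra is the diagonal traceless matrices). In the classification of classical Lie algebras, the special linear algebra sl(n+1) has type A_n; here n = 5, so the Dynkin diagram is a chain of 5 nodes with single edges (A_5). Hence the type is A_5.

A_5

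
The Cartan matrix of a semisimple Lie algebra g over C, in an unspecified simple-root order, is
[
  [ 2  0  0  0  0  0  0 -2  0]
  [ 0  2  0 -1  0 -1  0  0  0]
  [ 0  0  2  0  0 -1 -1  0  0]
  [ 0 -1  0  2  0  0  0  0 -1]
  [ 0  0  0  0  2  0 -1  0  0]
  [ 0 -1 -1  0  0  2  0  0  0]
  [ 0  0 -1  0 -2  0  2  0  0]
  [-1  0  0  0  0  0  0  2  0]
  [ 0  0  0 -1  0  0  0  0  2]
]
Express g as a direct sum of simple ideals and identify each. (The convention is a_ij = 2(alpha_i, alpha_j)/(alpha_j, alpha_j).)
type B_2 ⊕ type B_7

The diagram associated to this matrix has two connected components: the simple roots {alpha_1, alpha_8} form a chain of 2 nodes with a double edge at one end; the terminal node there is the unique short simple root (B_2), and {alpha_2, alpha_3, alpha_4, alpha_5, alpha_6, alpha_7, alpha_9} form a chain of 7 nodes with a double edge at one end; the terminal node there is the unique short simple root (B_7). A semisimple Lie algebra decomposes uniquely as the direct sum of simple ideals, one per connected component of its Dynkin diagram, so g ≅ B_2 ⊕ B_7 (dimension 10 + 105 = 115).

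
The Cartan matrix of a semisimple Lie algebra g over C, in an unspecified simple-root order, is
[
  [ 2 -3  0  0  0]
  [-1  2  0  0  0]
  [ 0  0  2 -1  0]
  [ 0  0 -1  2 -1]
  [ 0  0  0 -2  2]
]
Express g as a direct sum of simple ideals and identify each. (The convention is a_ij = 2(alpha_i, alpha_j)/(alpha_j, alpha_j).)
type C_3 + type G_2

The diagram associated to this matrix has two connected components: the simple roots {alpha_3, alpha_4, alpha_5} form a chain of 3 nodes with a double edge at one end; the terminal node there is the unique long simple root (C_3), and {alpha_1, alpha_2} form two nodes joined by a triple edge (G_2). A semisimple Lie algebra decomposes uniquely as the direct sum of simple ideals, one per connected component of its Dynkin diagram, so g ≅ C_3 ⊕ G_2 (dimension 21 + 14 = 35).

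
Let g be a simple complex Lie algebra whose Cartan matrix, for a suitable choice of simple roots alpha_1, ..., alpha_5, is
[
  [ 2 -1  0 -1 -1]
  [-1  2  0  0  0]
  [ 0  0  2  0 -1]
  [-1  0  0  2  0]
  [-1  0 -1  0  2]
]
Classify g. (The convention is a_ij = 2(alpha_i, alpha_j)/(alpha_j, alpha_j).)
D_5

The matrix has rank 5 with 2's on the diagonal. Reading the off-diagonal entries as Dynkin edges (a single edge where a_ij = a_ji = -1; a double or triple edge where a_ij * a_ji = 2 or 3), the diagram is a chain of 3 nodes with a fork of two nodes at one end (D_5). One simple-root ordering that puts it in standard form is (alpha_3, alpha_5, alpha_1, alpha_2, alpha_4). So the algebra is type D_5, i.e. so(10).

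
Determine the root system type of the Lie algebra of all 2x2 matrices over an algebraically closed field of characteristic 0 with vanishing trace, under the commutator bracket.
A_1

This is sl(2), which has dimension 2^2 - 1 = 3 and rank 2 - 1 = 1 (a Cartan subalgebra is the diagonal traceless matrices). In the classification of classical Lie algebras, the special linear algebra sl(n+1) has type A_n; here n = 1, so the Dynkin diagram is a chain of 1 nodes with single edges (A_1). Hence the type is A_1.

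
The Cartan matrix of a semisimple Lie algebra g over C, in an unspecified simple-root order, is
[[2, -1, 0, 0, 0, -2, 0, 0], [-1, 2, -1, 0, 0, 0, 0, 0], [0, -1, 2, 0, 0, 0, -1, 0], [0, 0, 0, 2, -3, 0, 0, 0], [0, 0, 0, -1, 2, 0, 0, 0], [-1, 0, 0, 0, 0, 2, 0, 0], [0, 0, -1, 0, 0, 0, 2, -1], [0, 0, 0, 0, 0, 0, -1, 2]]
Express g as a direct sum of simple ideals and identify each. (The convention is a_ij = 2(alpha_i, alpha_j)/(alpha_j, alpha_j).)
B_6 ⊕ G_2

The diagram associated to this matrix has two connected components: the simple roots {alpha_1, alpha_2, alpha_3, alpha_6, alpha_7, alpha_8} form a chain of 6 nodes with a double edge at one end; the terminal node there is the unique short simple root (B_6), and {alpha_4, alpha_5} form two nodes joined by a triple edge (G_2). A semisimple Lie algebra decomposes uniquely as the direct sum of simple ideals, one per connected component of its Dynkin diagram, so g ≅ B_6 ⊕ G_2 (dimension 78 + 14 = 92).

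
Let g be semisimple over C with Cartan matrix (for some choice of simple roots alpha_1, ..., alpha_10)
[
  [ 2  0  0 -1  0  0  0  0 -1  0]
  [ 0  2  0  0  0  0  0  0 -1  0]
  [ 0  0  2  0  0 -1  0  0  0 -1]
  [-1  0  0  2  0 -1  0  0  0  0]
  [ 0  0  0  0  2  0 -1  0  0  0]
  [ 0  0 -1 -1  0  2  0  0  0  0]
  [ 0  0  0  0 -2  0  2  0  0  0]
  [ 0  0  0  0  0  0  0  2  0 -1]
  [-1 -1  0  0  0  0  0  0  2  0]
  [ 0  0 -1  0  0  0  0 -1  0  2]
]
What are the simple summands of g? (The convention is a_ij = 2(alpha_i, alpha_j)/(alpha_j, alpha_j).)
The diagram associated to this matrix has two connected components: the simple roots {alpha_1, alpha_2, alpha_3, alpha_4, alpha_6, alpha_8, alpha_9, alpha_10} form a chain of 8 nodes with single edges (A_8), and {alpha_5, alpha_7} form a chain of 2 nodes with a double edge at one end; the terminal node there is the unique short simple root (B_2). A semisimple Lie algebra decomposes uniquely as the direct sum of simple ideals, one per connected component of its Dynkin diagram, so g ≅ A_8 ⊕ B_2 (dimension 80 + 10 = 90).

A_8 + B_2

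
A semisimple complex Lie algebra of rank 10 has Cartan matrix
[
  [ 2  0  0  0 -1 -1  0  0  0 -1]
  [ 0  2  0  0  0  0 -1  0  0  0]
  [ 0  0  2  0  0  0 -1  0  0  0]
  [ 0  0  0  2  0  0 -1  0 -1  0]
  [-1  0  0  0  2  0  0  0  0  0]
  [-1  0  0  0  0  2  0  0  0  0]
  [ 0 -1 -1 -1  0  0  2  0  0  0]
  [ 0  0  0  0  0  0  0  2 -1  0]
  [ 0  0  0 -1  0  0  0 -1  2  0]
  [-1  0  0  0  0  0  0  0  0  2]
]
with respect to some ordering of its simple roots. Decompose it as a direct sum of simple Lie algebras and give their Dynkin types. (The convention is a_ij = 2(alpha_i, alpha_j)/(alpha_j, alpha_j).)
D_4 ⊕ D_6

The diagram associated to this matrix has two connected components: the simple roots {alpha_1, alpha_5, alpha_6, alpha_10} form a chain of 2 nodes with a fork of two nodes at one end (D_4), and {alpha_2, alpha_3, alpha_4, alpha_7, alpha_8, alpha_9} form a chain of 4 nodes with a fork of two nodes at one end (D_6). A semisimple Lie algebra decomposes uniquely as the direct sum of simple ideals, one per connected component of its Dynkin diagram, so g ≅ D_4 ⊕ D_6 (dimension 28 + 66 = 94).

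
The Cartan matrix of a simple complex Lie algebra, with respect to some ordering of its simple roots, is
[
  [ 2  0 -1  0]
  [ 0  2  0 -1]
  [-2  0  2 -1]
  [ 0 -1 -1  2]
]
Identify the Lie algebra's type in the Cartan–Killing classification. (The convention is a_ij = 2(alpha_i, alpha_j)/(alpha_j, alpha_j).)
B4

The matrix has rank 4 with 2's on the diagonal. Reading the off-diagonal entries as Dynkin edges (a single edge where a_ij = a_ji = -1; a double or triple edge where a_ij * a_ji = 2 or 3), the diagram is a chain of 4 nodes with a double edge at one end; the terminal node there is the unique short simple root (B_4). One simple-root ordering that puts it in standard form is (alpha_2, alpha_4, alpha_3, alpha_1). So the algebra is type B_4, i.e. so(9).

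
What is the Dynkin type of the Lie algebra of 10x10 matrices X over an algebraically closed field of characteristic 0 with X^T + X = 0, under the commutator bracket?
D_5 (so(10))

This is so(10) with 10 even, which has dimension 10(10-1)/2 = 45 and rank 10/2 = 5. In the classification of classical Lie algebras, the orthogonal algebra so(2n) in an even number of variables has type D_n; here n = 5, so the Dynkin diagram is a chain of 3 nodes with a fork of two nodes at one end (D_5). Hence the type is D_5.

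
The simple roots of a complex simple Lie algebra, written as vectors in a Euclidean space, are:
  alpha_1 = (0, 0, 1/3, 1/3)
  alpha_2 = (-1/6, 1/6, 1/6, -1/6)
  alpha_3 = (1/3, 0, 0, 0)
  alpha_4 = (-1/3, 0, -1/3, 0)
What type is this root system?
F4

Compute the Cartan integers a_ij = 2(alpha_i, alpha_j)/(alpha_j, alpha_j); the resulting 4x4 Cartan matrix is
[[2, 0, 0, -1], [0, 2, -1, 0], [0, -1, 2, -1], [-1, 0, -2, 2]].
The roots have two lengths (squared-length ratio 2:1); the short ones are alpha_{2,3}. The associated Dynkin diagram is a chain of 4 nodes with a double edge between the middle two (F_4), so the type is F_4.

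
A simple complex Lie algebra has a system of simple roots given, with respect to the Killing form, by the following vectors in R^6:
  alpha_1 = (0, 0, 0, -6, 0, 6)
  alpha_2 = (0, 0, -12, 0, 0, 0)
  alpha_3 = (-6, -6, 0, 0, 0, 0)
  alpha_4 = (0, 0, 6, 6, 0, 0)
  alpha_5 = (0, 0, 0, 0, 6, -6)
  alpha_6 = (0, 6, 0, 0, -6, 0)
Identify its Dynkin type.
C_6

Compute the Cartan integers a_ij = 2(alpha_i, alpha_j)/(alpha_j, alpha_j); the resulting 6x6 Cartan matrix is
[[2, 0, 0, -1, -1, 0], [0, 2, 0, -2, 0, 0], [0, 0, 2, 0, 0, -1], [-1, -1, 0, 2, 0, 0], [-1, 0, 0, 0, 2, -1], [0, 0, -1, 0, -1, 2]].
The roots have two lengths (squared-length ratio 2:1); the short ones are alpha_{1,3,4,5,6}. The associated Dynkin diagram is a chain of 6 nodes with a double edge at one end; the terminal node there is the unique long simple root (C_6), so the type is C_6 (the algebra sp(12)).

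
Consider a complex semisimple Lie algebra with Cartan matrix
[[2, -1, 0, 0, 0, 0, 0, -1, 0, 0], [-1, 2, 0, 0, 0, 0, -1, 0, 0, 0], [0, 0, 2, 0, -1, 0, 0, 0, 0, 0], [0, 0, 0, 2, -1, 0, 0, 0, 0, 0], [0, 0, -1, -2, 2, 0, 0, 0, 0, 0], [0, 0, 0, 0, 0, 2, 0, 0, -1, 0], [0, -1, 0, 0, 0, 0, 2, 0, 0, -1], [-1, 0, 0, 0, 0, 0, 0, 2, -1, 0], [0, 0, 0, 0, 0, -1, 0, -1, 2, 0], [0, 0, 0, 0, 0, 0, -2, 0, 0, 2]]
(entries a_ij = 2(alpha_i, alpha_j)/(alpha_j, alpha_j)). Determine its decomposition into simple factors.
The diagram associated to this matrix has two connected components: the simple roots {alpha_3, alpha_4, alpha_5} form a chain of 3 nodes with a double edge at one end; the terminal node there is the unique short simple root (B_3), and {alpha_1, alpha_2, alpha_6, alpha_7, alpha_8, alpha_9, alpha_10} form a chain of 7 nodes with a double edge at one end; the terminal node there is the unique long simple root (C_7). A semisimple Lie algebra decomposes uniquely as the direct sum of simple ideals, one per connected component of its Dynkin diagram, so g ≅ B_3 ⊕ C_7 (dimension 21 + 105 = 126).

type B_3 ⊕ type C_7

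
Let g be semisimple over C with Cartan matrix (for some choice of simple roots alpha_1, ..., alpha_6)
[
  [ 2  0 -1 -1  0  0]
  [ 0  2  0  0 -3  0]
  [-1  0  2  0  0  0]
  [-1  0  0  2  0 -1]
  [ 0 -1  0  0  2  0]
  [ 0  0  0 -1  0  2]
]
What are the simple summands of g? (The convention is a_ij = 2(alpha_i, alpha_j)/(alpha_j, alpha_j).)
The diagram associated to this matrix has two connected components: the simple roots {alpha_1, alpha_3, alpha_4, alpha_6} form a chain of 4 nodes with single edges (A_4), and {alpha_2, alpha_5} form two nodes joined by a triple edge (G_2). A semisimple Lie algebra decomposes uniquely as the direct sum of simple ideals, one per connected component of its Dynkin diagram, so g ≅ A_4 ⊕ G_2 (dimension 24 + 14 = 38).

A_4 + G_2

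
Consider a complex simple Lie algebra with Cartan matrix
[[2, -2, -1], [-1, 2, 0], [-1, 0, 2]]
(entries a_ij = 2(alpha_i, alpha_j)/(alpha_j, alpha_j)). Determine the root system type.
The matrix has rank 3 with 2's on the diagonal. Reading the off-diagonal entries as Dynkin edges (a single edge where a_ij = a_ji = -1; a double or triple edge where a_ij * a_ji = 2 or 3), the diagram is a chain of 3 nodes with a double edge at one end; the terminal node there is the unique short simple root (B_3). One simple-root ordering that puts it in standard form is (alpha_3, alpha_1, alpha_2). So the algebra is type B_3, i.e. so(7).

type B_3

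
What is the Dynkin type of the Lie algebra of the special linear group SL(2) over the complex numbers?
A1

This is sl(2), which has dimension 2^2 - 1 = 3 and rank 2 - 1 = 1 (a Cartan subalgebra is the diagonal traceless matrices). In the classification of classical Lie algebras, the special linear algebra sl(n+1) has type A_n; here n = 1, so the Dynkin diagram is a chain of 1 nodes with single edges (A_1). Hence the type is A_1.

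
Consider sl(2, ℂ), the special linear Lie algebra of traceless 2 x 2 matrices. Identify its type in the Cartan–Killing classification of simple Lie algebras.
A_1 (sl(2))

This is sl(2), which has dimension 2^2 - 1 = 3 and rank 2 - 1 = 1 (a Cartan subalgebra is the diagonal traceless matrices). In the classification of classical Lie algebras, the special linear algebra sl(n+1) has type A_n; here n = 1, so the Dynkin diagram is a chain of 1 nodes with single edges (A_1). Hence the type is A_1.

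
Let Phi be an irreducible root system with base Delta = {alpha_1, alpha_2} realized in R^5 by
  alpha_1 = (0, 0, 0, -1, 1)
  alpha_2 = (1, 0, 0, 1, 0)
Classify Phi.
A_2 (sl(3))

Compute the Cartan integers a_ij = 2(alpha_i, alpha_j)/(alpha_j, alpha_j); the resulting 2x2 Cartan matrix is
[[2, -1], [-1, 2]].
All simple roots have the same length, so the diagram is simply laced. The associated Dynkin diagram is a chain of 2 nodes with single edges (A_2), so the type is A_2 (the algebra sl(3)).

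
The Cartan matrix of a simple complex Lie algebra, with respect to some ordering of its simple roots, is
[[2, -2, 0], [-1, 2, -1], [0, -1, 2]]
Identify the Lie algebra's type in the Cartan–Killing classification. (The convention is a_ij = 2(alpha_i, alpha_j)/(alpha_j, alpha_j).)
The matrix has rank 3 with 2's on the diagonal. Reading the off-diagonal entries as Dynkin edges (a single edge where a_ij = a_ji = -1; a double or triple edge where a_ij * a_ji = 2 or 3), the diagram is a chain of 3 nodes with a double edge at one end; the terminal node there is the unique long simple root (C_3). One simple-root ordering that puts it in standard form is (alpha_3, alpha_2, alpha_1). So the algebra is type C_3, i.e. sp(6).

C_3 (sp(6))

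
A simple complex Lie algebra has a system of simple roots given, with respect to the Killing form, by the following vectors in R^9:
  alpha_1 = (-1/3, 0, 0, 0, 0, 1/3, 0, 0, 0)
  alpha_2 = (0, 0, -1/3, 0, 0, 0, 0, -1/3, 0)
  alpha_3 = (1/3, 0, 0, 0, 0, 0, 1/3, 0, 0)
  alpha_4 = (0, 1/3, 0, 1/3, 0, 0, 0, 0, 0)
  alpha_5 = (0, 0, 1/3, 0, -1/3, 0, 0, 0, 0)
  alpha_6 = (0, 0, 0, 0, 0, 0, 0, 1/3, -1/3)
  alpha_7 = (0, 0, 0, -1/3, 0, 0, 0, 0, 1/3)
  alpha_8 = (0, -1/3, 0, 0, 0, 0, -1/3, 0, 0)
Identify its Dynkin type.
Compute the Cartan integers a_ij = 2(alpha_i, alpha_j)/(alpha_j, alpha_j); the resulting 8x8 Cartan matrix is
[[2, 0, -1, 0, 0, 0, 0, 0], [0, 2, 0, 0, -1, -1, 0, 0], [-1, 0, 2, 0, 0, 0, 0, -1], [0, 0, 0, 2, 0, 0, -1, -1], [0, -1, 0, 0, 2, 0, 0, 0], [0, -1, 0, 0, 0, 2, -1, 0], [0, 0, 0, -1, 0, -1, 2, 0], [0, 0, -1, -1, 0, 0, 0, 2]].
All simple roots have the same length, so the diagram is simply laced. The associated Dynkin diagram is a chain of 8 nodes with single edges (A_8), so the type is A_8 (the algebra sl(9)).

A_8 (sl(9))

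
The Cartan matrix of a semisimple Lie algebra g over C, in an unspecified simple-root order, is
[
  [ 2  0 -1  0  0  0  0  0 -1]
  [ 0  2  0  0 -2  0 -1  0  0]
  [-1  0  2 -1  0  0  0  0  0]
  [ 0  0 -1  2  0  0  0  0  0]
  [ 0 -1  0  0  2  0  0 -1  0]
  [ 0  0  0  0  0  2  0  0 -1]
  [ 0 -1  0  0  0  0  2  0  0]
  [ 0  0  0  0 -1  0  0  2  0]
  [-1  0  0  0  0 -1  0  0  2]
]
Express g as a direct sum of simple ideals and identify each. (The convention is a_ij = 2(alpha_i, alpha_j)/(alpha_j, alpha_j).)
type A_5 ⊕ type F_4

The diagram associated to this matrix has two connected components: the simple roots {alpha_1, alpha_3, alpha_4, alpha_6, alpha_9} form a chain of 5 nodes with single edges (A_5), and {alpha_2, alpha_5, alpha_7, alpha_8} form a chain of 4 nodes with a double edge between the middle two (F_4). A semisimple Lie algebra decomposes uniquely as the direct sum of simple ideals, one per connected component of its Dynkin diagram, so g ≅ A_5 ⊕ F_4 (dimension 35 + 52 = 87).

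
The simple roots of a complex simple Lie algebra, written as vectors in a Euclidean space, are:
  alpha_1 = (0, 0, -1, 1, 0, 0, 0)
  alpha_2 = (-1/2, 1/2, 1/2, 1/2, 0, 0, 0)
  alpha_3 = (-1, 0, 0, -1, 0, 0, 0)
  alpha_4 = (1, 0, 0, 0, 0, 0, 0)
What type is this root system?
Compute the Cartan integers a_ij = 2(alpha_i, alpha_j)/(alpha_j, alpha_j); the resulting 4x4 Cartan matrix is
[[2, 0, -1, 0], [0, 2, 0, -1], [-1, 0, 2, -2], [0, -1, -1, 2]].
The roots have two lengths (squared-length ratio 2:1); the short ones are alpha_{2,4}. The associated Dynkin diagram is a chain of 4 nodes with a double edge between the middle two (F_4), so the type is F_4.

F4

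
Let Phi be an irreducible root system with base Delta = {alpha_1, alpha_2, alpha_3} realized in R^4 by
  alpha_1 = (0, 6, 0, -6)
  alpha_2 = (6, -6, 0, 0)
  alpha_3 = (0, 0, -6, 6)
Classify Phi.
type A_3

Compute the Cartan integers a_ij = 2(alpha_i, alpha_j)/(alpha_j, alpha_j); the resulting 3x3 Cartan matrix is
[[2, -1, -1], [-1, 2, 0], [-1, 0, 2]].
All simple roots have the same length, so the diagram is simply laced. The associated Dynkin diagram is a chain of 3 nodes with single edges (A_3), so the type is A_3 (the algebra sl(4)).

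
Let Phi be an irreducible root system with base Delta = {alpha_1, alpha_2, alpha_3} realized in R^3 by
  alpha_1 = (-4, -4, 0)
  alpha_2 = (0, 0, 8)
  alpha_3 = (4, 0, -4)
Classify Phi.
Compute the Cartan integers a_ij = 2(alpha_i, alpha_j)/(alpha_j, alpha_j); the resulting 3x3 Cartan matrix is
[[2, 0, -1], [0, 2, -2], [-1, -1, 2]].
The roots have two lengths (squared-length ratio 2:1); the short ones are alpha_{1,3}. The associated Dynkin diagram is a chain of 3 nodes with a double edge at one end; the terminal node there is the unique long simple root (C_3), so the type is C_3 (the algebra sp(6)).

C_3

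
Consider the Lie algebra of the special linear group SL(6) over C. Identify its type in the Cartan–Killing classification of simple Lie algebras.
This is sl(6), which has dimension 6^2 - 1 = 35 and rank 6 - 1 = 5 (a Cartan subalgebra is the diagonal traceless matrices). In the classification of classical Lie algebras, the special linear algebra sl(n+1) has type A_n; here n = 5, so the Dynkin diagram is a chain of 5 nodes with single edges (A_5). Hence the type is A_5.

A_5 (sl(6))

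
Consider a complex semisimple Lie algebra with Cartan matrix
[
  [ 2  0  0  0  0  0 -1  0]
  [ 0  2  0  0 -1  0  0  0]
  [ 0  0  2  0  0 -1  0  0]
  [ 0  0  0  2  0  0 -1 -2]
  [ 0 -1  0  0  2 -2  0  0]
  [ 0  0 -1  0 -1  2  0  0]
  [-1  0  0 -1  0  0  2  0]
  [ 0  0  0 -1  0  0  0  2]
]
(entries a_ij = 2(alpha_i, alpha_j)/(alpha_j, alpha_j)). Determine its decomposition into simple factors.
The diagram associated to this matrix has two connected components: the simple roots {alpha_1, alpha_4, alpha_7, alpha_8} form a chain of 4 nodes with a double edge at one end; the terminal node there is the unique short simple root (B_4), and {alpha_2, alpha_3, alpha_5, alpha_6} form a chain of 4 nodes with a double edge between the middle two (F_4). A semisimple Lie algebra decomposes uniquely as the direct sum of simple ideals, one per connected component of its Dynkin diagram, so g ≅ B_4 ⊕ F_4 (dimension 36 + 52 = 88).

B_4 ⊕ F_4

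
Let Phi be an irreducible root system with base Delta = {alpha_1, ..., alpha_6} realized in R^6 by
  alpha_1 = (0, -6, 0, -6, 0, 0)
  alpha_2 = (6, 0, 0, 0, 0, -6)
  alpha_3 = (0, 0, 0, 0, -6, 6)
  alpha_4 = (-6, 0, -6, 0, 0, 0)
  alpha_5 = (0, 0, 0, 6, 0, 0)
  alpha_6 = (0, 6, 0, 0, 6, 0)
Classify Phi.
type B_6

Compute the Cartan integers a_ij = 2(alpha_i, alpha_j)/(alpha_j, alpha_j); the resulting 6x6 Cartan matrix is
[[2, 0, 0, 0, -2, -1], [0, 2, -1, -1, 0, 0], [0, -1, 2, 0, 0, -1], [0, -1, 0, 2, 0, 0], [-1, 0, 0, 0, 2, 0], [-1, 0, -1, 0, 0, 2]].
The roots have two lengths (squared-length ratio 2:1); the short ones are alpha_{5}. The associated Dynkin diagram is a chain of 6 nodes with a double edge at one end; the terminal node there is the unique short simple root (B_6), so the type is B_6 (the algebra so(13)).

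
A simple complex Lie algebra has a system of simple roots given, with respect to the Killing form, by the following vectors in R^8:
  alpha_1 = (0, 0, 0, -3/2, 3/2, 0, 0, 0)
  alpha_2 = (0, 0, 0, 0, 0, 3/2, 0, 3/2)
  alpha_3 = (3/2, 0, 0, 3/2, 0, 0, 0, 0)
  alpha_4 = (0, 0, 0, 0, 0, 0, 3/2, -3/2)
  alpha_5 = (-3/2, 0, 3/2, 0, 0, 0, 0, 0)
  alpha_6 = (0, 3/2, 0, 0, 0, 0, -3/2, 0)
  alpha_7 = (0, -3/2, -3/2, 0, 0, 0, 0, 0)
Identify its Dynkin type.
Compute the Cartan integers a_ij = 2(alpha_i, alpha_j)/(alpha_j, alpha_j); the resulting 7x7 Cartan matrix is
[[2, 0, -1, 0, 0, 0, 0], [0, 2, 0, -1, 0, 0, 0], [-1, 0, 2, 0, -1, 0, 0], [0, -1, 0, 2, 0, -1, 0], [0, 0, -1, 0, 2, 0, -1], [0, 0, 0, -1, 0, 2, -1], [0, 0, 0, 0, -1, -1, 2]].
All simple roots have the same length, so the diagram is simply laced. The associated Dynkin diagram is a chain of 7 nodes with single edges (A_7), so the type is A_7 (the algebra sl(8)).

A7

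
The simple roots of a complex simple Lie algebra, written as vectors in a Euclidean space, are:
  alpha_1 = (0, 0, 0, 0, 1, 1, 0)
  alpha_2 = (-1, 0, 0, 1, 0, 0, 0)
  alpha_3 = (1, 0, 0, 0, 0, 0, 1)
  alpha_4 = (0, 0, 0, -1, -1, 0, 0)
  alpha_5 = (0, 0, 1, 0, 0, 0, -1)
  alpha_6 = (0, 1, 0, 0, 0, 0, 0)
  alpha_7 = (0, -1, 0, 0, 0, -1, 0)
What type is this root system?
Compute the Cartan integers a_ij = 2(alpha_i, alpha_j)/(alpha_j, alpha_j); the resulting 7x7 Cartan matrix is
[[2, 0, 0, -1, 0, 0, -1], [0, 2, -1, -1, 0, 0, 0], [0, -1, 2, 0, -1, 0, 0], [-1, -1, 0, 2, 0, 0, 0], [0, 0, -1, 0, 2, 0, 0], [0, 0, 0, 0, 0, 2, -1], [-1, 0, 0, 0, 0, -2, 2]].
The roots have two lengths (squared-length ratio 2:1); the short ones are alpha_{6}. The associated Dynkin diagram is a chain of 7 nodes with a double edge at one end; the terminal node there is the unique short simple root (B_7), so the type is B_7 (the algebra so(15)).

B_7 (so(15))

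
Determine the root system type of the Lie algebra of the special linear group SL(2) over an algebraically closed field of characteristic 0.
This is sl(2), which has dimension 2^2 - 1 = 3 and rank 2 - 1 = 1 (a Cartan subalgebra is the diagonal traceless matrices). In the classification of classical Lie algebras, the special linear algebra sl(n+1) has type A_n; here n = 1, so the Dynkin diagram is a chain of 1 nodes with single edges (A_1). Hence the type is A_1.

A_1 (sl(2))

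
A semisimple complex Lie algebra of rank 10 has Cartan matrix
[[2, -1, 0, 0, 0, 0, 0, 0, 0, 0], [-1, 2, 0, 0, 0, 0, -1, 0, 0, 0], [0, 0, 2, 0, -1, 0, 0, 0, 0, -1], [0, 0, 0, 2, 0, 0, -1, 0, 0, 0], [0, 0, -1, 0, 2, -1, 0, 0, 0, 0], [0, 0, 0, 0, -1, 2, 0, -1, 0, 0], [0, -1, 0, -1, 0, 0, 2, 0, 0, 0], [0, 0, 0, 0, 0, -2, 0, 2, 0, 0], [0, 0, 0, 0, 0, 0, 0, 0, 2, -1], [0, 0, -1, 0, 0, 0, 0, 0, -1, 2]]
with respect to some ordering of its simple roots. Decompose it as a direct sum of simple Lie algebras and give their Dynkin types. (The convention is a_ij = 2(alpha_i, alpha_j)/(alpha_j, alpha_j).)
The diagram associated to this matrix has two connected components: the simple roots {alpha_1, alpha_2, alpha_4, alpha_7} form a chain of 4 nodes with single edges (A_4), and {alpha_3, alpha_5, alpha_6, alpha_8, alpha_9, alpha_10} form a chain of 6 nodes with a double edge at one end; the terminal node there is the unique long simple root (C_6). A semisimple Lie algebra decomposes uniquely as the direct sum of simple ideals, one per connected component of its Dynkin diagram, so g ≅ A_4 ⊕ C_6 (dimension 24 + 78 = 102).

A4 ⊕ C6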